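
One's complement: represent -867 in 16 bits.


Original: 0000001101100011
Invert all bits:
  bit 0: 0 → 1
  bit 1: 0 → 1
  bit 2: 0 → 1
  bit 3: 0 → 1
  bit 4: 0 → 1
  bit 5: 0 → 1
  bit 6: 1 → 0
  bit 7: 1 → 0
  bit 8: 0 → 1
  bit 9: 1 → 0
  bit 10: 1 → 0
  bit 11: 0 → 1
  bit 12: 0 → 1
  bit 13: 0 → 1
  bit 14: 1 → 0
  bit 15: 1 → 0
= 1111110010011100


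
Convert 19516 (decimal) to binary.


Divide by 2 repeatedly:
19516 ÷ 2 = 9758 remainder 0
9758 ÷ 2 = 4879 remainder 0
4879 ÷ 2 = 2439 remainder 1
2439 ÷ 2 = 1219 remainder 1
1219 ÷ 2 = 609 remainder 1
609 ÷ 2 = 304 remainder 1
304 ÷ 2 = 152 remainder 0
152 ÷ 2 = 76 remainder 0
76 ÷ 2 = 38 remainder 0
38 ÷ 2 = 19 remainder 0
19 ÷ 2 = 9 remainder 1
9 ÷ 2 = 4 remainder 1
4 ÷ 2 = 2 remainder 0
2 ÷ 2 = 1 remainder 0
1 ÷ 2 = 0 remainder 1
Reading remainders bottom-up:
= 100110000111100


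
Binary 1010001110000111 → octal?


Group into 3-bit groups: 001010001110000111
  001 = 1
  010 = 2
  001 = 1
  110 = 6
  000 = 0
  111 = 7
= 0o121607


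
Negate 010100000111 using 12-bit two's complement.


Original: 010100000111
Step 1 - Invert all bits: 101011111000
Step 2 - Add 1: 101011111000 + 1
= 101011111001 (represents -1287)


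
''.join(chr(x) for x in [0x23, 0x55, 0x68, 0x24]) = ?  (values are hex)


Codes (hex): 0x23 0x55 0x68 0x24
Per-code ASCII lookup:
  0x23 = 35  (special character) → '#'
  0x55 = 85  (range 65-90: uppercase, 85 - 65 = 20) → 'U'
  0x68 = 104  (range 97-122: lowercase, 104 - 97 = 7) → 'h'
  0x24 = 36  (special character) → '$'
= '#Uh$'


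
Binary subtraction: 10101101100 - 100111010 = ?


Align and subtract column by column (LSB to MSB, borrowing when needed):
  10101101100
- 00100111010
  -----------
  col 0: (0 - 0 borrow-in) - 0 → 0 - 0 = 0, borrow out 0
  col 1: (0 - 0 borrow-in) - 1 → borrow from next column: (0+2) - 1 = 1, borrow out 1
  col 2: (1 - 1 borrow-in) - 0 → 0 - 0 = 0, borrow out 0
  col 3: (1 - 0 borrow-in) - 1 → 1 - 1 = 0, borrow out 0
  col 4: (0 - 0 borrow-in) - 1 → borrow from next column: (0+2) - 1 = 1, borrow out 1
  col 5: (1 - 1 borrow-in) - 1 → borrow from next column: (0+2) - 1 = 1, borrow out 1
  col 6: (1 - 1 borrow-in) - 0 → 0 - 0 = 0, borrow out 0
  col 7: (0 - 0 borrow-in) - 0 → 0 - 0 = 0, borrow out 0
  col 8: (1 - 0 borrow-in) - 1 → 1 - 1 = 0, borrow out 0
  col 9: (0 - 0 borrow-in) - 0 → 0 - 0 = 0, borrow out 0
  col 10: (1 - 0 borrow-in) - 0 → 1 - 0 = 1, borrow out 0
Reading bits MSB→LSB: 10000110010
Strip leading zeros: 10000110010
= 10000110010


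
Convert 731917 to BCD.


Each digit → 4-bit binary:
  7 → 0111
  3 → 0011
  1 → 0001
  9 → 1001
  1 → 0001
  7 → 0111
= 0111 0011 0001 1001 0001 0111


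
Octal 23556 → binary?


Each octal digit → 3 binary bits:
  2 = 010
  3 = 011
  5 = 101
  5 = 101
  6 = 110
Concatenate: 010 011 101 101 110
= 010011101101110


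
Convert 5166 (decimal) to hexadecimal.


Divide by 16 repeatedly:
5166 ÷ 16 = 322 remainder 14 (E)
322 ÷ 16 = 20 remainder 2 (2)
20 ÷ 16 = 1 remainder 4 (4)
1 ÷ 16 = 0 remainder 1 (1)
Reading remainders bottom-up:
= 0x142E


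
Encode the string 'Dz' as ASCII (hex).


String: 'Dz'  (2 characters)
Per-character ASCII lookup:
  'D': uppercase starts at 65: 'D' = 65 + 3 = 68 → 0x44
  'z': lowercase starts at 97: 'z' = 97 + 25 = 122 → 0x7A
= 0x44 0x7A


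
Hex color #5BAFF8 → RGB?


Hex: #5BAFF8
R = 5B₁₆ = 91
G = AF₁₆ = 175
B = F8₁₆ = 248
= RGB(91, 175, 248)


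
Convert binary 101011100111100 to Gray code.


Binary: 101011100111100
Gray code: G = B XOR (B >> 1)
B >> 1 = 010101110011110
101011100111100 XOR 010101110011110:
  1 XOR 0 = 1
  0 XOR 1 = 1
  1 XOR 0 = 1
  0 XOR 1 = 1
  1 XOR 0 = 1
  1 XOR 1 = 0
  1 XOR 1 = 0
  0 XOR 1 = 1
  0 XOR 0 = 0
  1 XOR 0 = 1
  1 XOR 1 = 0
  1 XOR 1 = 0
  1 XOR 1 = 0
  0 XOR 1 = 1
  0 XOR 0 = 0
= 111110010100010


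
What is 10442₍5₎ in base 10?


Positional values (base 5):
  2 × 5^0 = 2 × 1 = 2
  4 × 5^1 = 4 × 5 = 20
  4 × 5^2 = 4 × 25 = 100
  0 × 5^3 = 0 × 125 = 0
  1 × 5^4 = 1 × 625 = 625
Sum = 2 + 20 + 100 + 0 + 625
= 747


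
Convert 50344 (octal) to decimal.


Positional values:
Position 0: 4 × 8^0 = 4
Position 1: 4 × 8^1 = 32
Position 2: 3 × 8^2 = 192
Position 3: 0 × 8^3 = 0
Position 4: 5 × 8^4 = 20480
Sum = 4 + 32 + 192 + 0 + 20480
= 20708


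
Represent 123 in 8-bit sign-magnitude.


Sign bit: 0 (positive)
Magnitude: 123 = 1111011
= 01111011


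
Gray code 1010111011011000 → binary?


Gray code: 1010111011011000
MSB stays the same: 1
Each subsequent bit = prev_binary XOR current_gray:
  B[1] = 1 XOR 0 = 1
  B[2] = 1 XOR 1 = 0
  B[3] = 0 XOR 0 = 0
  B[4] = 0 XOR 1 = 1
  B[5] = 1 XOR 1 = 0
  B[6] = 0 XOR 1 = 1
  B[7] = 1 XOR 0 = 1
  B[8] = 1 XOR 1 = 0
  B[9] = 0 XOR 1 = 1
  B[10] = 1 XOR 0 = 1
  B[11] = 1 XOR 1 = 0
  B[12] = 0 XOR 1 = 1
  B[13] = 1 XOR 0 = 1
  B[14] = 1 XOR 0 = 1
  B[15] = 1 XOR 0 = 1
= 1100101101101111 (52079 decimal)


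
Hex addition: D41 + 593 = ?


Align and add column by column (LSB to MSB, each column mod 16 with carry):
  0D41
+ 0593
  ----
  col 0: 1(1) + 3(3) + 0 (carry in) = 4 → 4(4), carry out 0
  col 1: 4(4) + 9(9) + 0 (carry in) = 13 → D(13), carry out 0
  col 2: D(13) + 5(5) + 0 (carry in) = 18 → 2(2), carry out 1
  col 3: 0(0) + 0(0) + 1 (carry in) = 1 → 1(1), carry out 0
Reading digits MSB→LSB: 12D4
Strip leading zeros: 12D4
= 0x12D4


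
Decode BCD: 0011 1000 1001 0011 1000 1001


Each 4-bit group → digit:
  0011 → 3
  1000 → 8
  1001 → 9
  0011 → 3
  1000 → 8
  1001 → 9
= 389389


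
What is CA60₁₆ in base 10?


Positional values:
Position 0: 0 × 16^0 = 0 × 1 = 0
Position 1: 6 × 16^1 = 6 × 16 = 96
Position 2: A × 16^2 = 10 × 256 = 2560
Position 3: C × 16^3 = 12 × 4096 = 49152
Sum = 0 + 96 + 2560 + 49152
= 51808


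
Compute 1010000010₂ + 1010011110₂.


Align and add column by column (LSB to MSB, carry propagating):
  01010000010
+ 01010011110
  -----------
  col 0: 0 + 0 + 0 (carry in) = 0 → bit 0, carry out 0
  col 1: 1 + 1 + 0 (carry in) = 2 → bit 0, carry out 1
  col 2: 0 + 1 + 1 (carry in) = 2 → bit 0, carry out 1
  col 3: 0 + 1 + 1 (carry in) = 2 → bit 0, carry out 1
  col 4: 0 + 1 + 1 (carry in) = 2 → bit 0, carry out 1
  col 5: 0 + 0 + 1 (carry in) = 1 → bit 1, carry out 0
  col 6: 0 + 0 + 0 (carry in) = 0 → bit 0, carry out 0
  col 7: 1 + 1 + 0 (carry in) = 2 → bit 0, carry out 1
  col 8: 0 + 0 + 1 (carry in) = 1 → bit 1, carry out 0
  col 9: 1 + 1 + 0 (carry in) = 2 → bit 0, carry out 1
  col 10: 0 + 0 + 1 (carry in) = 1 → bit 1, carry out 0
Reading bits MSB→LSB: 10100100000
Strip leading zeros: 10100100000
= 10100100000


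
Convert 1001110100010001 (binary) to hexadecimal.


Group into 4-bit nibbles: 1001110100010001
  1001 = 9
  1101 = D
  0001 = 1
  0001 = 1
= 0x9D11


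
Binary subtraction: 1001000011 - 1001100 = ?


Align and subtract column by column (LSB to MSB, borrowing when needed):
  1001000011
- 0001001100
  ----------
  col 0: (1 - 0 borrow-in) - 0 → 1 - 0 = 1, borrow out 0
  col 1: (1 - 0 borrow-in) - 0 → 1 - 0 = 1, borrow out 0
  col 2: (0 - 0 borrow-in) - 1 → borrow from next column: (0+2) - 1 = 1, borrow out 1
  col 3: (0 - 1 borrow-in) - 1 → borrow from next column: (-1+2) - 1 = 0, borrow out 1
  col 4: (0 - 1 borrow-in) - 0 → borrow from next column: (-1+2) - 0 = 1, borrow out 1
  col 5: (0 - 1 borrow-in) - 0 → borrow from next column: (-1+2) - 0 = 1, borrow out 1
  col 6: (1 - 1 borrow-in) - 1 → borrow from next column: (0+2) - 1 = 1, borrow out 1
  col 7: (0 - 1 borrow-in) - 0 → borrow from next column: (-1+2) - 0 = 1, borrow out 1
  col 8: (0 - 1 borrow-in) - 0 → borrow from next column: (-1+2) - 0 = 1, borrow out 1
  col 9: (1 - 1 borrow-in) - 0 → 0 - 0 = 0, borrow out 0
Reading bits MSB→LSB: 0111110111
Strip leading zeros: 111110111
= 111110111


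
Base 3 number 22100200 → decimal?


Positional values (base 3):
  0 × 3^0 = 0 × 1 = 0
  0 × 3^1 = 0 × 3 = 0
  2 × 3^2 = 2 × 9 = 18
  0 × 3^3 = 0 × 27 = 0
  0 × 3^4 = 0 × 81 = 0
  1 × 3^5 = 1 × 243 = 243
  2 × 3^6 = 2 × 729 = 1458
  2 × 3^7 = 2 × 2187 = 4374
Sum = 0 + 0 + 18 + 0 + 0 + 243 + 1458 + 4374
= 6093


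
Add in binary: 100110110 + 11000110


Align and add column by column (LSB to MSB, carry propagating):
  0100110110
+ 0011000110
  ----------
  col 0: 0 + 0 + 0 (carry in) = 0 → bit 0, carry out 0
  col 1: 1 + 1 + 0 (carry in) = 2 → bit 0, carry out 1
  col 2: 1 + 1 + 1 (carry in) = 3 → bit 1, carry out 1
  col 3: 0 + 0 + 1 (carry in) = 1 → bit 1, carry out 0
  col 4: 1 + 0 + 0 (carry in) = 1 → bit 1, carry out 0
  col 5: 1 + 0 + 0 (carry in) = 1 → bit 1, carry out 0
  col 6: 0 + 1 + 0 (carry in) = 1 → bit 1, carry out 0
  col 7: 0 + 1 + 0 (carry in) = 1 → bit 1, carry out 0
  col 8: 1 + 0 + 0 (carry in) = 1 → bit 1, carry out 0
  col 9: 0 + 0 + 0 (carry in) = 0 → bit 0, carry out 0
Reading bits MSB→LSB: 0111111100
Strip leading zeros: 111111100
= 111111100


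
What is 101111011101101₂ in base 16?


Group into 4-bit nibbles: 0101111011101101
  0101 = 5
  1110 = E
  1110 = E
  1101 = D
= 0x5EED


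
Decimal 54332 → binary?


Divide by 2 repeatedly:
54332 ÷ 2 = 27166 remainder 0
27166 ÷ 2 = 13583 remainder 0
13583 ÷ 2 = 6791 remainder 1
6791 ÷ 2 = 3395 remainder 1
3395 ÷ 2 = 1697 remainder 1
1697 ÷ 2 = 848 remainder 1
848 ÷ 2 = 424 remainder 0
424 ÷ 2 = 212 remainder 0
212 ÷ 2 = 106 remainder 0
106 ÷ 2 = 53 remainder 0
53 ÷ 2 = 26 remainder 1
26 ÷ 2 = 13 remainder 0
13 ÷ 2 = 6 remainder 1
6 ÷ 2 = 3 remainder 0
3 ÷ 2 = 1 remainder 1
1 ÷ 2 = 0 remainder 1
Reading remainders bottom-up:
= 1101010000111100


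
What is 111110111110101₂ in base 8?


Group into 3-bit groups: 111110111110101
  111 = 7
  110 = 6
  111 = 7
  110 = 6
  101 = 5
= 0o76765


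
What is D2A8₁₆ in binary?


Each hex digit → 4 binary bits:
  D = 1101
  2 = 0010
  A = 1010
  8 = 1000
Concatenate: 1101 0010 1010 1000
= 1101001010101000


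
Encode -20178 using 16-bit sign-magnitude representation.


Sign bit: 1 (negative)
Magnitude: 20178 = 100111011010010
= 1100111011010010


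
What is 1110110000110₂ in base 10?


Positional values:
Bit 1: 1 × 2^1 = 2
Bit 2: 1 × 2^2 = 4
Bit 7: 1 × 2^7 = 128
Bit 8: 1 × 2^8 = 256
Bit 10: 1 × 2^10 = 1024
Bit 11: 1 × 2^11 = 2048
Bit 12: 1 × 2^12 = 4096
Sum = 2 + 4 + 128 + 256 + 1024 + 2048 + 4096
= 7558


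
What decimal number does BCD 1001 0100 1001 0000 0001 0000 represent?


Each 4-bit group → digit:
  1001 → 9
  0100 → 4
  1001 → 9
  0000 → 0
  0001 → 1
  0000 → 0
= 949010


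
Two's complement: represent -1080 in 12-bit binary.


Original: 010000111000
Step 1 - Invert all bits: 101111000111
Step 2 - Add 1: 101111000111 + 1
= 101111001000 (represents -1080)


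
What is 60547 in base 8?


Divide by 8 repeatedly:
60547 ÷ 8 = 7568 remainder 3
7568 ÷ 8 = 946 remainder 0
946 ÷ 8 = 118 remainder 2
118 ÷ 8 = 14 remainder 6
14 ÷ 8 = 1 remainder 6
1 ÷ 8 = 0 remainder 1
Reading remainders bottom-up:
= 0o166203


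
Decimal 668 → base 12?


Divide by 12 repeatedly:
668 ÷ 12 = 55 remainder 8
55 ÷ 12 = 4 remainder 7
4 ÷ 12 = 0 remainder 4
Reading remainders bottom-up:
= 478


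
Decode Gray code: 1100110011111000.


Gray code: 1100110011111000
MSB stays the same: 1
Each subsequent bit = prev_binary XOR current_gray:
  B[1] = 1 XOR 1 = 0
  B[2] = 0 XOR 0 = 0
  B[3] = 0 XOR 0 = 0
  B[4] = 0 XOR 1 = 1
  B[5] = 1 XOR 1 = 0
  B[6] = 0 XOR 0 = 0
  B[7] = 0 XOR 0 = 0
  B[8] = 0 XOR 1 = 1
  B[9] = 1 XOR 1 = 0
  B[10] = 0 XOR 1 = 1
  B[11] = 1 XOR 1 = 0
  B[12] = 0 XOR 1 = 1
  B[13] = 1 XOR 0 = 1
  B[14] = 1 XOR 0 = 1
  B[15] = 1 XOR 0 = 1
= 1000100010101111 (34991 decimal)


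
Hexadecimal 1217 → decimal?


Positional values:
Position 0: 7 × 16^0 = 7 × 1 = 7
Position 1: 1 × 16^1 = 1 × 16 = 16
Position 2: 2 × 16^2 = 2 × 256 = 512
Position 3: 1 × 16^3 = 1 × 4096 = 4096
Sum = 7 + 16 + 512 + 4096
= 4631


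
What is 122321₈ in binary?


Each octal digit → 3 binary bits:
  1 = 001
  2 = 010
  2 = 010
  3 = 011
  2 = 010
  1 = 001
Concatenate: 001 010 010 011 010 001
= 001010010011010001


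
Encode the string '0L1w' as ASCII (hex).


String: '0L1w'  (4 characters)
Per-character ASCII lookup:
  '0': digits start at 48: '0' = 48 + 0 = 48 → 0x30
  'L': uppercase starts at 65: 'L' = 65 + 11 = 76 → 0x4C
  '1': digits start at 48: '1' = 48 + 1 = 49 → 0x31
  'w': lowercase starts at 97: 'w' = 97 + 22 = 119 → 0x77
= 0x30 0x4C 0x31 0x77


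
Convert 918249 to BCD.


Each digit → 4-bit binary:
  9 → 1001
  1 → 0001
  8 → 1000
  2 → 0010
  4 → 0100
  9 → 1001
= 1001 0001 1000 0010 0100 1001


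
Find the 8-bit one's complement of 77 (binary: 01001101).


Original: 01001101
Invert all bits:
  bit 0: 0 → 1
  bit 1: 1 → 0
  bit 2: 0 → 1
  bit 3: 0 → 1
  bit 4: 1 → 0
  bit 5: 1 → 0
  bit 6: 0 → 1
  bit 7: 1 → 0
= 10110010


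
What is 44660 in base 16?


Divide by 16 repeatedly:
44660 ÷ 16 = 2791 remainder 4 (4)
2791 ÷ 16 = 174 remainder 7 (7)
174 ÷ 16 = 10 remainder 14 (E)
10 ÷ 16 = 0 remainder 10 (A)
Reading remainders bottom-up:
= 0xAE74


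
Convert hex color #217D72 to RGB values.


Hex: #217D72
R = 21₁₆ = 33
G = 7D₁₆ = 125
B = 72₁₆ = 114
= RGB(33, 125, 114)


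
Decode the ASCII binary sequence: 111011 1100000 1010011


Codes (binary): 111011 1100000 1010011
Per-code ASCII lookup:
  111011 = 59  (special character) → ';'
  1100000 = 96  (special character) → '`'
  1010011 = 83  (range 65-90: uppercase, 83 - 65 = 18) → 'S'
= ';`S'


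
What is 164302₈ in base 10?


Positional values:
Position 0: 2 × 8^0 = 2
Position 1: 0 × 8^1 = 0
Position 2: 3 × 8^2 = 192
Position 3: 4 × 8^3 = 2048
Position 4: 6 × 8^4 = 24576
Position 5: 1 × 8^5 = 32768
Sum = 2 + 0 + 192 + 2048 + 24576 + 32768
= 59586


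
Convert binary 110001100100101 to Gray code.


Binary: 110001100100101
Gray code: G = B XOR (B >> 1)
B >> 1 = 011000110010010
110001100100101 XOR 011000110010010:
  1 XOR 0 = 1
  1 XOR 1 = 0
  0 XOR 1 = 1
  0 XOR 0 = 0
  0 XOR 0 = 0
  1 XOR 0 = 1
  1 XOR 1 = 0
  0 XOR 1 = 1
  0 XOR 0 = 0
  1 XOR 0 = 1
  0 XOR 1 = 1
  0 XOR 0 = 0
  1 XOR 0 = 1
  0 XOR 1 = 1
  1 XOR 0 = 1
= 101001010110111


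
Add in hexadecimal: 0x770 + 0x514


Align and add column by column (LSB to MSB, each column mod 16 with carry):
  0770
+ 0514
  ----
  col 0: 0(0) + 4(4) + 0 (carry in) = 4 → 4(4), carry out 0
  col 1: 7(7) + 1(1) + 0 (carry in) = 8 → 8(8), carry out 0
  col 2: 7(7) + 5(5) + 0 (carry in) = 12 → C(12), carry out 0
  col 3: 0(0) + 0(0) + 0 (carry in) = 0 → 0(0), carry out 0
Reading digits MSB→LSB: 0C84
Strip leading zeros: C84
= 0xC84


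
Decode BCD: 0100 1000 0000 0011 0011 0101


Each 4-bit group → digit:
  0100 → 4
  1000 → 8
  0000 → 0
  0011 → 3
  0011 → 3
  0101 → 5
= 480335


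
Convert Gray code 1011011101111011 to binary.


Gray code: 1011011101111011
MSB stays the same: 1
Each subsequent bit = prev_binary XOR current_gray:
  B[1] = 1 XOR 0 = 1
  B[2] = 1 XOR 1 = 0
  B[3] = 0 XOR 1 = 1
  B[4] = 1 XOR 0 = 1
  B[5] = 1 XOR 1 = 0
  B[6] = 0 XOR 1 = 1
  B[7] = 1 XOR 1 = 0
  B[8] = 0 XOR 0 = 0
  B[9] = 0 XOR 1 = 1
  B[10] = 1 XOR 1 = 0
  B[11] = 0 XOR 1 = 1
  B[12] = 1 XOR 1 = 0
  B[13] = 0 XOR 0 = 0
  B[14] = 0 XOR 1 = 1
  B[15] = 1 XOR 1 = 0
= 1101101001010010 (55890 decimal)


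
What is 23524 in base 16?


Divide by 16 repeatedly:
23524 ÷ 16 = 1470 remainder 4 (4)
1470 ÷ 16 = 91 remainder 14 (E)
91 ÷ 16 = 5 remainder 11 (B)
5 ÷ 16 = 0 remainder 5 (5)
Reading remainders bottom-up:
= 0x5BE4


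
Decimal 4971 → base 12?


Divide by 12 repeatedly:
4971 ÷ 12 = 414 remainder 3
414 ÷ 12 = 34 remainder 6
34 ÷ 12 = 2 remainder 10
2 ÷ 12 = 0 remainder 2
Reading remainders bottom-up:
= 2A63


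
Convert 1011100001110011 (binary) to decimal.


Positional values:
Bit 0: 1 × 2^0 = 1
Bit 1: 1 × 2^1 = 2
Bit 4: 1 × 2^4 = 16
Bit 5: 1 × 2^5 = 32
Bit 6: 1 × 2^6 = 64
Bit 11: 1 × 2^11 = 2048
Bit 12: 1 × 2^12 = 4096
Bit 13: 1 × 2^13 = 8192
Bit 15: 1 × 2^15 = 32768
Sum = 1 + 2 + 16 + 32 + 64 + 2048 + 4096 + 8192 + 32768
= 47219


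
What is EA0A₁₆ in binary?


Each hex digit → 4 binary bits:
  E = 1110
  A = 1010
  0 = 0000
  A = 1010
Concatenate: 1110 1010 0000 1010
= 1110101000001010


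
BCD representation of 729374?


Each digit → 4-bit binary:
  7 → 0111
  2 → 0010
  9 → 1001
  3 → 0011
  7 → 0111
  4 → 0100
= 0111 0010 1001 0011 0111 0100


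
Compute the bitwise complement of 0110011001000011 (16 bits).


Original: 0110011001000011
Invert all bits:
  bit 0: 0 → 1
  bit 1: 1 → 0
  bit 2: 1 → 0
  bit 3: 0 → 1
  bit 4: 0 → 1
  bit 5: 1 → 0
  bit 6: 1 → 0
  bit 7: 0 → 1
  bit 8: 0 → 1
  bit 9: 1 → 0
  bit 10: 0 → 1
  bit 11: 0 → 1
  bit 12: 0 → 1
  bit 13: 0 → 1
  bit 14: 1 → 0
  bit 15: 1 → 0
= 1001100110111100


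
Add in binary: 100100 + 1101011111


Align and add column by column (LSB to MSB, carry propagating):
  00000100100
+ 01101011111
  -----------
  col 0: 0 + 1 + 0 (carry in) = 1 → bit 1, carry out 0
  col 1: 0 + 1 + 0 (carry in) = 1 → bit 1, carry out 0
  col 2: 1 + 1 + 0 (carry in) = 2 → bit 0, carry out 1
  col 3: 0 + 1 + 1 (carry in) = 2 → bit 0, carry out 1
  col 4: 0 + 1 + 1 (carry in) = 2 → bit 0, carry out 1
  col 5: 1 + 0 + 1 (carry in) = 2 → bit 0, carry out 1
  col 6: 0 + 1 + 1 (carry in) = 2 → bit 0, carry out 1
  col 7: 0 + 0 + 1 (carry in) = 1 → bit 1, carry out 0
  col 8: 0 + 1 + 0 (carry in) = 1 → bit 1, carry out 0
  col 9: 0 + 1 + 0 (carry in) = 1 → bit 1, carry out 0
  col 10: 0 + 0 + 0 (carry in) = 0 → bit 0, carry out 0
Reading bits MSB→LSB: 01110000011
Strip leading zeros: 1110000011
= 1110000011


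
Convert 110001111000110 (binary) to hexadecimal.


Group into 4-bit nibbles: 0110001111000110
  0110 = 6
  0011 = 3
  1100 = C
  0110 = 6
= 0x63C6


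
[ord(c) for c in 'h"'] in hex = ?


String: 'h"'  (2 characters)
Per-character ASCII lookup:
  'h': lowercase starts at 97: 'h' = 97 + 7 = 104 → 0x68
  '"': special character: '"' = 34 → 0x22
= 0x68 0x22


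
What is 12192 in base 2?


Divide by 2 repeatedly:
12192 ÷ 2 = 6096 remainder 0
6096 ÷ 2 = 3048 remainder 0
3048 ÷ 2 = 1524 remainder 0
1524 ÷ 2 = 762 remainder 0
762 ÷ 2 = 381 remainder 0
381 ÷ 2 = 190 remainder 1
190 ÷ 2 = 95 remainder 0
95 ÷ 2 = 47 remainder 1
47 ÷ 2 = 23 remainder 1
23 ÷ 2 = 11 remainder 1
11 ÷ 2 = 5 remainder 1
5 ÷ 2 = 2 remainder 1
2 ÷ 2 = 1 remainder 0
1 ÷ 2 = 0 remainder 1
Reading remainders bottom-up:
= 10111110100000


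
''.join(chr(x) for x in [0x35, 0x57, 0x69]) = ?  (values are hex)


Codes (hex): 0x35 0x57 0x69
Per-code ASCII lookup:
  0x35 = 53  (range 48-57: digits, 53 - 48 = 5) → '5'
  0x57 = 87  (range 65-90: uppercase, 87 - 65 = 22) → 'W'
  0x69 = 105  (range 97-122: lowercase, 105 - 97 = 8) → 'i'
= '5Wi'


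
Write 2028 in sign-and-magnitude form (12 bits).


Sign bit: 0 (positive)
Magnitude: 2028 = 11111101100
= 011111101100


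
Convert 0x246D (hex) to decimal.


Positional values:
Position 0: D × 16^0 = 13 × 1 = 13
Position 1: 6 × 16^1 = 6 × 16 = 96
Position 2: 4 × 16^2 = 4 × 256 = 1024
Position 3: 2 × 16^3 = 2 × 4096 = 8192
Sum = 13 + 96 + 1024 + 8192
= 9325


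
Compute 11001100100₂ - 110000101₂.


Align and subtract column by column (LSB to MSB, borrowing when needed):
  11001100100
- 00110000101
  -----------
  col 0: (0 - 0 borrow-in) - 1 → borrow from next column: (0+2) - 1 = 1, borrow out 1
  col 1: (0 - 1 borrow-in) - 0 → borrow from next column: (-1+2) - 0 = 1, borrow out 1
  col 2: (1 - 1 borrow-in) - 1 → borrow from next column: (0+2) - 1 = 1, borrow out 1
  col 3: (0 - 1 borrow-in) - 0 → borrow from next column: (-1+2) - 0 = 1, borrow out 1
  col 4: (0 - 1 borrow-in) - 0 → borrow from next column: (-1+2) - 0 = 1, borrow out 1
  col 5: (1 - 1 borrow-in) - 0 → 0 - 0 = 0, borrow out 0
  col 6: (1 - 0 borrow-in) - 0 → 1 - 0 = 1, borrow out 0
  col 7: (0 - 0 borrow-in) - 1 → borrow from next column: (0+2) - 1 = 1, borrow out 1
  col 8: (0 - 1 borrow-in) - 1 → borrow from next column: (-1+2) - 1 = 0, borrow out 1
  col 9: (1 - 1 borrow-in) - 0 → 0 - 0 = 0, borrow out 0
  col 10: (1 - 0 borrow-in) - 0 → 1 - 0 = 1, borrow out 0
Reading bits MSB→LSB: 10011011111
Strip leading zeros: 10011011111
= 10011011111


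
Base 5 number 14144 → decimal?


Positional values (base 5):
  4 × 5^0 = 4 × 1 = 4
  4 × 5^1 = 4 × 5 = 20
  1 × 5^2 = 1 × 25 = 25
  4 × 5^3 = 4 × 125 = 500
  1 × 5^4 = 1 × 625 = 625
Sum = 4 + 20 + 25 + 500 + 625
= 1174


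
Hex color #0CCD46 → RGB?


Hex: #0CCD46
R = 0C₁₆ = 12
G = CD₁₆ = 205
B = 46₁₆ = 70
= RGB(12, 205, 70)


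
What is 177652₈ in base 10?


Positional values:
Position 0: 2 × 8^0 = 2
Position 1: 5 × 8^1 = 40
Position 2: 6 × 8^2 = 384
Position 3: 7 × 8^3 = 3584
Position 4: 7 × 8^4 = 28672
Position 5: 1 × 8^5 = 32768
Sum = 2 + 40 + 384 + 3584 + 28672 + 32768
= 65450


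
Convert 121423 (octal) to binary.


Each octal digit → 3 binary bits:
  1 = 001
  2 = 010
  1 = 001
  4 = 100
  2 = 010
  3 = 011
Concatenate: 001 010 001 100 010 011
= 001010001100010011


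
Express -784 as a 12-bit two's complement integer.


Original: 001100010000
Step 1 - Invert all bits: 110011101111
Step 2 - Add 1: 110011101111 + 1
= 110011110000 (represents -784)


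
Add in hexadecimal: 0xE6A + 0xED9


Align and add column by column (LSB to MSB, each column mod 16 with carry):
  0E6A
+ 0ED9
  ----
  col 0: A(10) + 9(9) + 0 (carry in) = 19 → 3(3), carry out 1
  col 1: 6(6) + D(13) + 1 (carry in) = 20 → 4(4), carry out 1
  col 2: E(14) + E(14) + 1 (carry in) = 29 → D(13), carry out 1
  col 3: 0(0) + 0(0) + 1 (carry in) = 1 → 1(1), carry out 0
Reading digits MSB→LSB: 1D43
Strip leading zeros: 1D43
= 0x1D43


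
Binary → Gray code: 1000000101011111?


Binary: 1000000101011111
Gray code: G = B XOR (B >> 1)
B >> 1 = 0100000010101111
1000000101011111 XOR 0100000010101111:
  1 XOR 0 = 1
  0 XOR 1 = 1
  0 XOR 0 = 0
  0 XOR 0 = 0
  0 XOR 0 = 0
  0 XOR 0 = 0
  0 XOR 0 = 0
  1 XOR 0 = 1
  0 XOR 1 = 1
  1 XOR 0 = 1
  0 XOR 1 = 1
  1 XOR 0 = 1
  1 XOR 1 = 0
  1 XOR 1 = 0
  1 XOR 1 = 0
  1 XOR 1 = 0
= 1100000111110000


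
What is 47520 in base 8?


Divide by 8 repeatedly:
47520 ÷ 8 = 5940 remainder 0
5940 ÷ 8 = 742 remainder 4
742 ÷ 8 = 92 remainder 6
92 ÷ 8 = 11 remainder 4
11 ÷ 8 = 1 remainder 3
1 ÷ 8 = 0 remainder 1
Reading remainders bottom-up:
= 0o134640


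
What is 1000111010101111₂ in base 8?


Group into 3-bit groups: 001000111010101111
  001 = 1
  000 = 0
  111 = 7
  010 = 2
  101 = 5
  111 = 7
= 0o107257


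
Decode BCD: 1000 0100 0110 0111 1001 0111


Each 4-bit group → digit:
  1000 → 8
  0100 → 4
  0110 → 6
  0111 → 7
  1001 → 9
  0111 → 7
= 846797


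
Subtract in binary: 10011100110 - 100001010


Align and subtract column by column (LSB to MSB, borrowing when needed):
  10011100110
- 00100001010
  -----------
  col 0: (0 - 0 borrow-in) - 0 → 0 - 0 = 0, borrow out 0
  col 1: (1 - 0 borrow-in) - 1 → 1 - 1 = 0, borrow out 0
  col 2: (1 - 0 borrow-in) - 0 → 1 - 0 = 1, borrow out 0
  col 3: (0 - 0 borrow-in) - 1 → borrow from next column: (0+2) - 1 = 1, borrow out 1
  col 4: (0 - 1 borrow-in) - 0 → borrow from next column: (-1+2) - 0 = 1, borrow out 1
  col 5: (1 - 1 borrow-in) - 0 → 0 - 0 = 0, borrow out 0
  col 6: (1 - 0 borrow-in) - 0 → 1 - 0 = 1, borrow out 0
  col 7: (1 - 0 borrow-in) - 0 → 1 - 0 = 1, borrow out 0
  col 8: (0 - 0 borrow-in) - 1 → borrow from next column: (0+2) - 1 = 1, borrow out 1
  col 9: (0 - 1 borrow-in) - 0 → borrow from next column: (-1+2) - 0 = 1, borrow out 1
  col 10: (1 - 1 borrow-in) - 0 → 0 - 0 = 0, borrow out 0
Reading bits MSB→LSB: 01111011100
Strip leading zeros: 1111011100
= 1111011100


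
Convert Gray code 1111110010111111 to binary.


Gray code: 1111110010111111
MSB stays the same: 1
Each subsequent bit = prev_binary XOR current_gray:
  B[1] = 1 XOR 1 = 0
  B[2] = 0 XOR 1 = 1
  B[3] = 1 XOR 1 = 0
  B[4] = 0 XOR 1 = 1
  B[5] = 1 XOR 1 = 0
  B[6] = 0 XOR 0 = 0
  B[7] = 0 XOR 0 = 0
  B[8] = 0 XOR 1 = 1
  B[9] = 1 XOR 0 = 1
  B[10] = 1 XOR 1 = 0
  B[11] = 0 XOR 1 = 1
  B[12] = 1 XOR 1 = 0
  B[13] = 0 XOR 1 = 1
  B[14] = 1 XOR 1 = 0
  B[15] = 0 XOR 1 = 1
= 1010100011010101 (43221 decimal)


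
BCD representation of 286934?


Each digit → 4-bit binary:
  2 → 0010
  8 → 1000
  6 → 0110
  9 → 1001
  3 → 0011
  4 → 0100
= 0010 1000 0110 1001 0011 0100


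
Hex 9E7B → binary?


Each hex digit → 4 binary bits:
  9 = 1001
  E = 1110
  7 = 0111
  B = 1011
Concatenate: 1001 1110 0111 1011
= 1001111001111011


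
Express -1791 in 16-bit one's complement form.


Original: 0000011011111111
Invert all bits:
  bit 0: 0 → 1
  bit 1: 0 → 1
  bit 2: 0 → 1
  bit 3: 0 → 1
  bit 4: 0 → 1
  bit 5: 1 → 0
  bit 6: 1 → 0
  bit 7: 0 → 1
  bit 8: 1 → 0
  bit 9: 1 → 0
  bit 10: 1 → 0
  bit 11: 1 → 0
  bit 12: 1 → 0
  bit 13: 1 → 0
  bit 14: 1 → 0
  bit 15: 1 → 0
= 1111100100000000


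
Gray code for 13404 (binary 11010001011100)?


Binary: 11010001011100
Gray code: G = B XOR (B >> 1)
B >> 1 = 01101000101110
11010001011100 XOR 01101000101110:
  1 XOR 0 = 1
  1 XOR 1 = 0
  0 XOR 1 = 1
  1 XOR 0 = 1
  0 XOR 1 = 1
  0 XOR 0 = 0
  0 XOR 0 = 0
  1 XOR 0 = 1
  0 XOR 1 = 1
  1 XOR 0 = 1
  1 XOR 1 = 0
  1 XOR 1 = 0
  0 XOR 1 = 1
  0 XOR 0 = 0
= 10111001110010


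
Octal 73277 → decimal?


Positional values:
Position 0: 7 × 8^0 = 7
Position 1: 7 × 8^1 = 56
Position 2: 2 × 8^2 = 128
Position 3: 3 × 8^3 = 1536
Position 4: 7 × 8^4 = 28672
Sum = 7 + 56 + 128 + 1536 + 28672
= 30399


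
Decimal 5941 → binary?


Divide by 2 repeatedly:
5941 ÷ 2 = 2970 remainder 1
2970 ÷ 2 = 1485 remainder 0
1485 ÷ 2 = 742 remainder 1
742 ÷ 2 = 371 remainder 0
371 ÷ 2 = 185 remainder 1
185 ÷ 2 = 92 remainder 1
92 ÷ 2 = 46 remainder 0
46 ÷ 2 = 23 remainder 0
23 ÷ 2 = 11 remainder 1
11 ÷ 2 = 5 remainder 1
5 ÷ 2 = 2 remainder 1
2 ÷ 2 = 1 remainder 0
1 ÷ 2 = 0 remainder 1
Reading remainders bottom-up:
= 1011100110101


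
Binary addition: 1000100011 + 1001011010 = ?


Align and add column by column (LSB to MSB, carry propagating):
  01000100011
+ 01001011010
  -----------
  col 0: 1 + 0 + 0 (carry in) = 1 → bit 1, carry out 0
  col 1: 1 + 1 + 0 (carry in) = 2 → bit 0, carry out 1
  col 2: 0 + 0 + 1 (carry in) = 1 → bit 1, carry out 0
  col 3: 0 + 1 + 0 (carry in) = 1 → bit 1, carry out 0
  col 4: 0 + 1 + 0 (carry in) = 1 → bit 1, carry out 0
  col 5: 1 + 0 + 0 (carry in) = 1 → bit 1, carry out 0
  col 6: 0 + 1 + 0 (carry in) = 1 → bit 1, carry out 0
  col 7: 0 + 0 + 0 (carry in) = 0 → bit 0, carry out 0
  col 8: 0 + 0 + 0 (carry in) = 0 → bit 0, carry out 0
  col 9: 1 + 1 + 0 (carry in) = 2 → bit 0, carry out 1
  col 10: 0 + 0 + 1 (carry in) = 1 → bit 1, carry out 0
Reading bits MSB→LSB: 10001111101
Strip leading zeros: 10001111101
= 10001111101


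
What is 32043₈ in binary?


Each octal digit → 3 binary bits:
  3 = 011
  2 = 010
  0 = 000
  4 = 100
  3 = 011
Concatenate: 011 010 000 100 011
= 011010000100011


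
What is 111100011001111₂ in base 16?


Group into 4-bit nibbles: 0111100011001111
  0111 = 7
  1000 = 8
  1100 = C
  1111 = F
= 0x78CF


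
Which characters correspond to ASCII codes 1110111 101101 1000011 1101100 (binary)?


Codes (binary): 1110111 101101 1000011 1101100
Per-code ASCII lookup:
  1110111 = 119  (range 97-122: lowercase, 119 - 97 = 22) → 'w'
  101101 = 45  (special character) → '-'
  1000011 = 67  (range 65-90: uppercase, 67 - 65 = 2) → 'C'
  1101100 = 108  (range 97-122: lowercase, 108 - 97 = 11) → 'l'
= 'w-Cl'


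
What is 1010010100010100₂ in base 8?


Group into 3-bit groups: 001010010100010100
  001 = 1
  010 = 2
  010 = 2
  100 = 4
  010 = 2
  100 = 4
= 0o122424


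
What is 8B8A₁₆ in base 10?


Positional values:
Position 0: A × 16^0 = 10 × 1 = 10
Position 1: 8 × 16^1 = 8 × 16 = 128
Position 2: B × 16^2 = 11 × 256 = 2816
Position 3: 8 × 16^3 = 8 × 4096 = 32768
Sum = 10 + 128 + 2816 + 32768
= 35722


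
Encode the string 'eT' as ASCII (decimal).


String: 'eT'  (2 characters)
Per-character ASCII lookup:
  'e': lowercase starts at 97: 'e' = 97 + 4 = 101
  'T': uppercase starts at 65: 'T' = 65 + 19 = 84
= 101 84


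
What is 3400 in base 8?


Divide by 8 repeatedly:
3400 ÷ 8 = 425 remainder 0
425 ÷ 8 = 53 remainder 1
53 ÷ 8 = 6 remainder 5
6 ÷ 8 = 0 remainder 6
Reading remainders bottom-up:
= 0o6510


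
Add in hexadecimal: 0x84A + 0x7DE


Align and add column by column (LSB to MSB, each column mod 16 with carry):
  084A
+ 07DE
  ----
  col 0: A(10) + E(14) + 0 (carry in) = 24 → 8(8), carry out 1
  col 1: 4(4) + D(13) + 1 (carry in) = 18 → 2(2), carry out 1
  col 2: 8(8) + 7(7) + 1 (carry in) = 16 → 0(0), carry out 1
  col 3: 0(0) + 0(0) + 1 (carry in) = 1 → 1(1), carry out 0
Reading digits MSB→LSB: 1028
Strip leading zeros: 1028
= 0x1028


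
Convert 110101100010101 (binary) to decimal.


Positional values:
Bit 0: 1 × 2^0 = 1
Bit 2: 1 × 2^2 = 4
Bit 4: 1 × 2^4 = 16
Bit 8: 1 × 2^8 = 256
Bit 9: 1 × 2^9 = 512
Bit 11: 1 × 2^11 = 2048
Bit 13: 1 × 2^13 = 8192
Bit 14: 1 × 2^14 = 16384
Sum = 1 + 4 + 16 + 256 + 512 + 2048 + 8192 + 16384
= 27413


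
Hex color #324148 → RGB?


Hex: #324148
R = 32₁₆ = 50
G = 41₁₆ = 65
B = 48₁₆ = 72
= RGB(50, 65, 72)


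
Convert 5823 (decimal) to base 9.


Divide by 9 repeatedly:
5823 ÷ 9 = 647 remainder 0
647 ÷ 9 = 71 remainder 8
71 ÷ 9 = 7 remainder 8
7 ÷ 9 = 0 remainder 7
Reading remainders bottom-up:
= 7880


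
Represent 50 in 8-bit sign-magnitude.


Sign bit: 0 (positive)
Magnitude: 50 = 0110010
= 00110010


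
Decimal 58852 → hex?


Divide by 16 repeatedly:
58852 ÷ 16 = 3678 remainder 4 (4)
3678 ÷ 16 = 229 remainder 14 (E)
229 ÷ 16 = 14 remainder 5 (5)
14 ÷ 16 = 0 remainder 14 (E)
Reading remainders bottom-up:
= 0xE5E4


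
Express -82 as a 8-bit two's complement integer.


Original: 01010010
Step 1 - Invert all bits: 10101101
Step 2 - Add 1: 10101101 + 1
= 10101110 (represents -82)


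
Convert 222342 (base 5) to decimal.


Positional values (base 5):
  2 × 5^0 = 2 × 1 = 2
  4 × 5^1 = 4 × 5 = 20
  3 × 5^2 = 3 × 25 = 75
  2 × 5^3 = 2 × 125 = 250
  2 × 5^4 = 2 × 625 = 1250
  2 × 5^5 = 2 × 3125 = 6250
Sum = 2 + 20 + 75 + 250 + 1250 + 6250
= 7847


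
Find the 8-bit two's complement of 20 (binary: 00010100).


Original: 00010100
Step 1 - Invert all bits: 11101011
Step 2 - Add 1: 11101011 + 1
= 11101100 (represents -20)


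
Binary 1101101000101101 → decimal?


Positional values:
Bit 0: 1 × 2^0 = 1
Bit 2: 1 × 2^2 = 4
Bit 3: 1 × 2^3 = 8
Bit 5: 1 × 2^5 = 32
Bit 9: 1 × 2^9 = 512
Bit 11: 1 × 2^11 = 2048
Bit 12: 1 × 2^12 = 4096
Bit 14: 1 × 2^14 = 16384
Bit 15: 1 × 2^15 = 32768
Sum = 1 + 4 + 8 + 32 + 512 + 2048 + 4096 + 16384 + 32768
= 55853


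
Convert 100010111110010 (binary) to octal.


Group into 3-bit groups: 100010111110010
  100 = 4
  010 = 2
  111 = 7
  110 = 6
  010 = 2
= 0o42762


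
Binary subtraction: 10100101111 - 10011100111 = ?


Align and subtract column by column (LSB to MSB, borrowing when needed):
  10100101111
- 10011100111
  -----------
  col 0: (1 - 0 borrow-in) - 1 → 1 - 1 = 0, borrow out 0
  col 1: (1 - 0 borrow-in) - 1 → 1 - 1 = 0, borrow out 0
  col 2: (1 - 0 borrow-in) - 1 → 1 - 1 = 0, borrow out 0
  col 3: (1 - 0 borrow-in) - 0 → 1 - 0 = 1, borrow out 0
  col 4: (0 - 0 borrow-in) - 0 → 0 - 0 = 0, borrow out 0
  col 5: (1 - 0 borrow-in) - 1 → 1 - 1 = 0, borrow out 0
  col 6: (0 - 0 borrow-in) - 1 → borrow from next column: (0+2) - 1 = 1, borrow out 1
  col 7: (0 - 1 borrow-in) - 1 → borrow from next column: (-1+2) - 1 = 0, borrow out 1
  col 8: (1 - 1 borrow-in) - 0 → 0 - 0 = 0, borrow out 0
  col 9: (0 - 0 borrow-in) - 0 → 0 - 0 = 0, borrow out 0
  col 10: (1 - 0 borrow-in) - 1 → 1 - 1 = 0, borrow out 0
Reading bits MSB→LSB: 00001001000
Strip leading zeros: 1001000
= 1001000


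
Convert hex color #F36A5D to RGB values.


Hex: #F36A5D
R = F3₁₆ = 243
G = 6A₁₆ = 106
B = 5D₁₆ = 93
= RGB(243, 106, 93)


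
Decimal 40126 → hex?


Divide by 16 repeatedly:
40126 ÷ 16 = 2507 remainder 14 (E)
2507 ÷ 16 = 156 remainder 11 (B)
156 ÷ 16 = 9 remainder 12 (C)
9 ÷ 16 = 0 remainder 9 (9)
Reading remainders bottom-up:
= 0x9CBE


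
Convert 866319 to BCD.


Each digit → 4-bit binary:
  8 → 1000
  6 → 0110
  6 → 0110
  3 → 0011
  1 → 0001
  9 → 1001
= 1000 0110 0110 0011 0001 1001


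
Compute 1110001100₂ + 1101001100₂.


Align and add column by column (LSB to MSB, carry propagating):
  01110001100
+ 01101001100
  -----------
  col 0: 0 + 0 + 0 (carry in) = 0 → bit 0, carry out 0
  col 1: 0 + 0 + 0 (carry in) = 0 → bit 0, carry out 0
  col 2: 1 + 1 + 0 (carry in) = 2 → bit 0, carry out 1
  col 3: 1 + 1 + 1 (carry in) = 3 → bit 1, carry out 1
  col 4: 0 + 0 + 1 (carry in) = 1 → bit 1, carry out 0
  col 5: 0 + 0 + 0 (carry in) = 0 → bit 0, carry out 0
  col 6: 0 + 1 + 0 (carry in) = 1 → bit 1, carry out 0
  col 7: 1 + 0 + 0 (carry in) = 1 → bit 1, carry out 0
  col 8: 1 + 1 + 0 (carry in) = 2 → bit 0, carry out 1
  col 9: 1 + 1 + 1 (carry in) = 3 → bit 1, carry out 1
  col 10: 0 + 0 + 1 (carry in) = 1 → bit 1, carry out 0
Reading bits MSB→LSB: 11011011000
Strip leading zeros: 11011011000
= 11011011000


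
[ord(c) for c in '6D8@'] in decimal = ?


String: '6D8@'  (4 characters)
Per-character ASCII lookup:
  '6': digits start at 48: '6' = 48 + 6 = 54
  'D': uppercase starts at 65: 'D' = 65 + 3 = 68
  '8': digits start at 48: '8' = 48 + 8 = 56
  '@': special character: '@' = 64
= 54 68 56 64


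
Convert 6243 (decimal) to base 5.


Divide by 5 repeatedly:
6243 ÷ 5 = 1248 remainder 3
1248 ÷ 5 = 249 remainder 3
249 ÷ 5 = 49 remainder 4
49 ÷ 5 = 9 remainder 4
9 ÷ 5 = 1 remainder 4
1 ÷ 5 = 0 remainder 1
Reading remainders bottom-up:
= 144433


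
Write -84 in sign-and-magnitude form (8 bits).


Sign bit: 1 (negative)
Magnitude: 84 = 1010100
= 11010100


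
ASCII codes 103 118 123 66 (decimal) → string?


Codes (decimal): 103 118 123 66
Per-code ASCII lookup:
  103  (range 97-122: lowercase, 103 - 97 = 6) → 'g'
  118  (range 97-122: lowercase, 118 - 97 = 21) → 'v'
  123  (special character) → '{'
  66  (range 65-90: uppercase, 66 - 65 = 1) → 'B'
= 'gv{B'


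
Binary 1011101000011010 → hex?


Group into 4-bit nibbles: 1011101000011010
  1011 = B
  1010 = A
  0001 = 1
  1010 = A
= 0xBA1A


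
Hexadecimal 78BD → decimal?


Positional values:
Position 0: D × 16^0 = 13 × 1 = 13
Position 1: B × 16^1 = 11 × 16 = 176
Position 2: 8 × 16^2 = 8 × 256 = 2048
Position 3: 7 × 16^3 = 7 × 4096 = 28672
Sum = 13 + 176 + 2048 + 28672
= 30909


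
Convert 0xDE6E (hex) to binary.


Each hex digit → 4 binary bits:
  D = 1101
  E = 1110
  6 = 0110
  E = 1110
Concatenate: 1101 1110 0110 1110
= 1101111001101110


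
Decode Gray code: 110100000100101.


Gray code: 110100000100101
MSB stays the same: 1
Each subsequent bit = prev_binary XOR current_gray:
  B[1] = 1 XOR 1 = 0
  B[2] = 0 XOR 0 = 0
  B[3] = 0 XOR 1 = 1
  B[4] = 1 XOR 0 = 1
  B[5] = 1 XOR 0 = 1
  B[6] = 1 XOR 0 = 1
  B[7] = 1 XOR 0 = 1
  B[8] = 1 XOR 0 = 1
  B[9] = 1 XOR 1 = 0
  B[10] = 0 XOR 0 = 0
  B[11] = 0 XOR 0 = 0
  B[12] = 0 XOR 1 = 1
  B[13] = 1 XOR 0 = 1
  B[14] = 1 XOR 1 = 0
= 100111111000110 (20422 decimal)


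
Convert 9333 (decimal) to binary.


Divide by 2 repeatedly:
9333 ÷ 2 = 4666 remainder 1
4666 ÷ 2 = 2333 remainder 0
2333 ÷ 2 = 1166 remainder 1
1166 ÷ 2 = 583 remainder 0
583 ÷ 2 = 291 remainder 1
291 ÷ 2 = 145 remainder 1
145 ÷ 2 = 72 remainder 1
72 ÷ 2 = 36 remainder 0
36 ÷ 2 = 18 remainder 0
18 ÷ 2 = 9 remainder 0
9 ÷ 2 = 4 remainder 1
4 ÷ 2 = 2 remainder 0
2 ÷ 2 = 1 remainder 0
1 ÷ 2 = 0 remainder 1
Reading remainders bottom-up:
= 10010001110101


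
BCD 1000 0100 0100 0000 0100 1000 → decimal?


Each 4-bit group → digit:
  1000 → 8
  0100 → 4
  0100 → 4
  0000 → 0
  0100 → 4
  1000 → 8
= 844048


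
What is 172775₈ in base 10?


Positional values:
Position 0: 5 × 8^0 = 5
Position 1: 7 × 8^1 = 56
Position 2: 7 × 8^2 = 448
Position 3: 2 × 8^3 = 1024
Position 4: 7 × 8^4 = 28672
Position 5: 1 × 8^5 = 32768
Sum = 5 + 56 + 448 + 1024 + 28672 + 32768
= 62973


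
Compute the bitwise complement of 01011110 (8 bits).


Original: 01011110
Invert all bits:
  bit 0: 0 → 1
  bit 1: 1 → 0
  bit 2: 0 → 1
  bit 3: 1 → 0
  bit 4: 1 → 0
  bit 5: 1 → 0
  bit 6: 1 → 0
  bit 7: 0 → 1
= 10100001


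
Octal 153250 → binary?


Each octal digit → 3 binary bits:
  1 = 001
  5 = 101
  3 = 011
  2 = 010
  5 = 101
  0 = 000
Concatenate: 001 101 011 010 101 000
= 001101011010101000


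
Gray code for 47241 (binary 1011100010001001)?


Binary: 1011100010001001
Gray code: G = B XOR (B >> 1)
B >> 1 = 0101110001000100
1011100010001001 XOR 0101110001000100:
  1 XOR 0 = 1
  0 XOR 1 = 1
  1 XOR 0 = 1
  1 XOR 1 = 0
  1 XOR 1 = 0
  0 XOR 1 = 1
  0 XOR 0 = 0
  0 XOR 0 = 0
  1 XOR 0 = 1
  0 XOR 1 = 1
  0 XOR 0 = 0
  0 XOR 0 = 0
  1 XOR 0 = 1
  0 XOR 1 = 1
  0 XOR 0 = 0
  1 XOR 0 = 1
= 1110010011001101


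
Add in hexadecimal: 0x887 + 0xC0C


Align and add column by column (LSB to MSB, each column mod 16 with carry):
  0887
+ 0C0C
  ----
  col 0: 7(7) + C(12) + 0 (carry in) = 19 → 3(3), carry out 1
  col 1: 8(8) + 0(0) + 1 (carry in) = 9 → 9(9), carry out 0
  col 2: 8(8) + C(12) + 0 (carry in) = 20 → 4(4), carry out 1
  col 3: 0(0) + 0(0) + 1 (carry in) = 1 → 1(1), carry out 0
Reading digits MSB→LSB: 1493
Strip leading zeros: 1493
= 0x1493


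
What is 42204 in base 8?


Divide by 8 repeatedly:
42204 ÷ 8 = 5275 remainder 4
5275 ÷ 8 = 659 remainder 3
659 ÷ 8 = 82 remainder 3
82 ÷ 8 = 10 remainder 2
10 ÷ 8 = 1 remainder 2
1 ÷ 8 = 0 remainder 1
Reading remainders bottom-up:
= 0o122334


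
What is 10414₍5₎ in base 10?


Positional values (base 5):
  4 × 5^0 = 4 × 1 = 4
  1 × 5^1 = 1 × 5 = 5
  4 × 5^2 = 4 × 25 = 100
  0 × 5^3 = 0 × 125 = 0
  1 × 5^4 = 1 × 625 = 625
Sum = 4 + 5 + 100 + 0 + 625
= 734


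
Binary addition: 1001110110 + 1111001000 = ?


Align and add column by column (LSB to MSB, carry propagating):
  01001110110
+ 01111001000
  -----------
  col 0: 0 + 0 + 0 (carry in) = 0 → bit 0, carry out 0
  col 1: 1 + 0 + 0 (carry in) = 1 → bit 1, carry out 0
  col 2: 1 + 0 + 0 (carry in) = 1 → bit 1, carry out 0
  col 3: 0 + 1 + 0 (carry in) = 1 → bit 1, carry out 0
  col 4: 1 + 0 + 0 (carry in) = 1 → bit 1, carry out 0
  col 5: 1 + 0 + 0 (carry in) = 1 → bit 1, carry out 0
  col 6: 1 + 1 + 0 (carry in) = 2 → bit 0, carry out 1
  col 7: 0 + 1 + 1 (carry in) = 2 → bit 0, carry out 1
  col 8: 0 + 1 + 1 (carry in) = 2 → bit 0, carry out 1
  col 9: 1 + 1 + 1 (carry in) = 3 → bit 1, carry out 1
  col 10: 0 + 0 + 1 (carry in) = 1 → bit 1, carry out 0
Reading bits MSB→LSB: 11000111110
Strip leading zeros: 11000111110
= 11000111110


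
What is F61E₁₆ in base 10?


Positional values:
Position 0: E × 16^0 = 14 × 1 = 14
Position 1: 1 × 16^1 = 1 × 16 = 16
Position 2: 6 × 16^2 = 6 × 256 = 1536
Position 3: F × 16^3 = 15 × 4096 = 61440
Sum = 14 + 16 + 1536 + 61440
= 63006


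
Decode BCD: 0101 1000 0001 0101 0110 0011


Each 4-bit group → digit:
  0101 → 5
  1000 → 8
  0001 → 1
  0101 → 5
  0110 → 6
  0011 → 3
= 581563
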